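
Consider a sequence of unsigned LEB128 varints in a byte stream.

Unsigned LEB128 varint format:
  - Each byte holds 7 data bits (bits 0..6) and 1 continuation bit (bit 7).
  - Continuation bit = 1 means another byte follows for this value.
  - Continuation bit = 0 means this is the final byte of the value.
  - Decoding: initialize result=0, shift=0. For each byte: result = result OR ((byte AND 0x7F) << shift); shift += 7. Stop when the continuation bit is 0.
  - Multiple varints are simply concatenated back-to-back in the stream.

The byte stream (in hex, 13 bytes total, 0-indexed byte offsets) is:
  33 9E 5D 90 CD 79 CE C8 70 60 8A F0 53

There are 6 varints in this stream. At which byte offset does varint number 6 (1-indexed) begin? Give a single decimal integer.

  byte[0]=0x33 cont=0 payload=0x33=51: acc |= 51<<0 -> acc=51 shift=7 [end]
Varint 1: bytes[0:1] = 33 -> value 51 (1 byte(s))
  byte[1]=0x9E cont=1 payload=0x1E=30: acc |= 30<<0 -> acc=30 shift=7
  byte[2]=0x5D cont=0 payload=0x5D=93: acc |= 93<<7 -> acc=11934 shift=14 [end]
Varint 2: bytes[1:3] = 9E 5D -> value 11934 (2 byte(s))
  byte[3]=0x90 cont=1 payload=0x10=16: acc |= 16<<0 -> acc=16 shift=7
  byte[4]=0xCD cont=1 payload=0x4D=77: acc |= 77<<7 -> acc=9872 shift=14
  byte[5]=0x79 cont=0 payload=0x79=121: acc |= 121<<14 -> acc=1992336 shift=21 [end]
Varint 3: bytes[3:6] = 90 CD 79 -> value 1992336 (3 byte(s))
  byte[6]=0xCE cont=1 payload=0x4E=78: acc |= 78<<0 -> acc=78 shift=7
  byte[7]=0xC8 cont=1 payload=0x48=72: acc |= 72<<7 -> acc=9294 shift=14
  byte[8]=0x70 cont=0 payload=0x70=112: acc |= 112<<14 -> acc=1844302 shift=21 [end]
Varint 4: bytes[6:9] = CE C8 70 -> value 1844302 (3 byte(s))
  byte[9]=0x60 cont=0 payload=0x60=96: acc |= 96<<0 -> acc=96 shift=7 [end]
Varint 5: bytes[9:10] = 60 -> value 96 (1 byte(s))
  byte[10]=0x8A cont=1 payload=0x0A=10: acc |= 10<<0 -> acc=10 shift=7
  byte[11]=0xF0 cont=1 payload=0x70=112: acc |= 112<<7 -> acc=14346 shift=14
  byte[12]=0x53 cont=0 payload=0x53=83: acc |= 83<<14 -> acc=1374218 shift=21 [end]
Varint 6: bytes[10:13] = 8A F0 53 -> value 1374218 (3 byte(s))

Answer: 10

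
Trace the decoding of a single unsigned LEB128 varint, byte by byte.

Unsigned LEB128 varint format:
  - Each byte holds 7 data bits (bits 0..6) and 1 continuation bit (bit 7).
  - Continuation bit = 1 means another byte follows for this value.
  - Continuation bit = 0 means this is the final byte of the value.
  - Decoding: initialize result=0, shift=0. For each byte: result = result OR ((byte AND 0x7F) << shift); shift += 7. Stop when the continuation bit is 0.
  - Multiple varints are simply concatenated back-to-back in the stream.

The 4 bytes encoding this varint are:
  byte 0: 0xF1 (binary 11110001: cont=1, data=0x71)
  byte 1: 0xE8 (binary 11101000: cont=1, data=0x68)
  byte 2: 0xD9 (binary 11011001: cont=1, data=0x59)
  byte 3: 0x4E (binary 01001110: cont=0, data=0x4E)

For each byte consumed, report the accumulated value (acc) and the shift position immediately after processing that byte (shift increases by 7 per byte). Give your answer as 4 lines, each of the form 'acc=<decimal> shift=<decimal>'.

byte 0=0xF1: payload=0x71=113, contrib = 113<<0 = 113; acc -> 113, shift -> 7
byte 1=0xE8: payload=0x68=104, contrib = 104<<7 = 13312; acc -> 13425, shift -> 14
byte 2=0xD9: payload=0x59=89, contrib = 89<<14 = 1458176; acc -> 1471601, shift -> 21
byte 3=0x4E: payload=0x4E=78, contrib = 78<<21 = 163577856; acc -> 165049457, shift -> 28

Answer: acc=113 shift=7
acc=13425 shift=14
acc=1471601 shift=21
acc=165049457 shift=28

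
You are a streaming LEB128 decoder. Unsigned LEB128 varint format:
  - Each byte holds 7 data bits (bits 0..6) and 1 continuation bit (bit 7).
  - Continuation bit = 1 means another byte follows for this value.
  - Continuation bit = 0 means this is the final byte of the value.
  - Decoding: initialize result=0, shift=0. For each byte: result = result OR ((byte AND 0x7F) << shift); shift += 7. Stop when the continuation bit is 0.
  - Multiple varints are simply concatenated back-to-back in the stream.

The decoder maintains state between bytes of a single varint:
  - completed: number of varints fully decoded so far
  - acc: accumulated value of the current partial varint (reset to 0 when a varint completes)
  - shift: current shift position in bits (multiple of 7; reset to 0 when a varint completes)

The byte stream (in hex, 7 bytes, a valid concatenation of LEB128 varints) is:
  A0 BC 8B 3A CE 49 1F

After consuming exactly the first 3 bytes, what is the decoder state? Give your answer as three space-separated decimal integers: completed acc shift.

Answer: 0 187936 21

Derivation:
byte[0]=0xA0 cont=1 payload=0x20: acc |= 32<<0 -> completed=0 acc=32 shift=7
byte[1]=0xBC cont=1 payload=0x3C: acc |= 60<<7 -> completed=0 acc=7712 shift=14
byte[2]=0x8B cont=1 payload=0x0B: acc |= 11<<14 -> completed=0 acc=187936 shift=21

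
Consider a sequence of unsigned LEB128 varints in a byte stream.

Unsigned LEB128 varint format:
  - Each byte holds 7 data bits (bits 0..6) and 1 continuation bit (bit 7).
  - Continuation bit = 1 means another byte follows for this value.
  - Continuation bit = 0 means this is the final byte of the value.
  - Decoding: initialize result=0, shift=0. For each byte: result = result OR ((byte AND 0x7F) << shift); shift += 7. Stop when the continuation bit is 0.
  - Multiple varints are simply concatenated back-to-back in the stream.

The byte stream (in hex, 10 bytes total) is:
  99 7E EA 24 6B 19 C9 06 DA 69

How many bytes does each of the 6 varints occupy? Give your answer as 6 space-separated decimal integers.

Answer: 2 2 1 1 2 2

Derivation:
  byte[0]=0x99 cont=1 payload=0x19=25: acc |= 25<<0 -> acc=25 shift=7
  byte[1]=0x7E cont=0 payload=0x7E=126: acc |= 126<<7 -> acc=16153 shift=14 [end]
Varint 1: bytes[0:2] = 99 7E -> value 16153 (2 byte(s))
  byte[2]=0xEA cont=1 payload=0x6A=106: acc |= 106<<0 -> acc=106 shift=7
  byte[3]=0x24 cont=0 payload=0x24=36: acc |= 36<<7 -> acc=4714 shift=14 [end]
Varint 2: bytes[2:4] = EA 24 -> value 4714 (2 byte(s))
  byte[4]=0x6B cont=0 payload=0x6B=107: acc |= 107<<0 -> acc=107 shift=7 [end]
Varint 3: bytes[4:5] = 6B -> value 107 (1 byte(s))
  byte[5]=0x19 cont=0 payload=0x19=25: acc |= 25<<0 -> acc=25 shift=7 [end]
Varint 4: bytes[5:6] = 19 -> value 25 (1 byte(s))
  byte[6]=0xC9 cont=1 payload=0x49=73: acc |= 73<<0 -> acc=73 shift=7
  byte[7]=0x06 cont=0 payload=0x06=6: acc |= 6<<7 -> acc=841 shift=14 [end]
Varint 5: bytes[6:8] = C9 06 -> value 841 (2 byte(s))
  byte[8]=0xDA cont=1 payload=0x5A=90: acc |= 90<<0 -> acc=90 shift=7
  byte[9]=0x69 cont=0 payload=0x69=105: acc |= 105<<7 -> acc=13530 shift=14 [end]
Varint 6: bytes[8:10] = DA 69 -> value 13530 (2 byte(s))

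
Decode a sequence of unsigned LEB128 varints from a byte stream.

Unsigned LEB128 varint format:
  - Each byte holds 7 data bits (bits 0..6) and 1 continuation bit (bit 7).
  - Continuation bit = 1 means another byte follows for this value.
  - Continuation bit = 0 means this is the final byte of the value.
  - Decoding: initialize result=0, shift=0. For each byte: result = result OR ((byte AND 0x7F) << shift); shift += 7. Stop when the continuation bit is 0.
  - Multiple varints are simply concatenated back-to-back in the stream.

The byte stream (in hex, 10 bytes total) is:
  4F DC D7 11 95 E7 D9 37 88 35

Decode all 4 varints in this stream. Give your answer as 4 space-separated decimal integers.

  byte[0]=0x4F cont=0 payload=0x4F=79: acc |= 79<<0 -> acc=79 shift=7 [end]
Varint 1: bytes[0:1] = 4F -> value 79 (1 byte(s))
  byte[1]=0xDC cont=1 payload=0x5C=92: acc |= 92<<0 -> acc=92 shift=7
  byte[2]=0xD7 cont=1 payload=0x57=87: acc |= 87<<7 -> acc=11228 shift=14
  byte[3]=0x11 cont=0 payload=0x11=17: acc |= 17<<14 -> acc=289756 shift=21 [end]
Varint 2: bytes[1:4] = DC D7 11 -> value 289756 (3 byte(s))
  byte[4]=0x95 cont=1 payload=0x15=21: acc |= 21<<0 -> acc=21 shift=7
  byte[5]=0xE7 cont=1 payload=0x67=103: acc |= 103<<7 -> acc=13205 shift=14
  byte[6]=0xD9 cont=1 payload=0x59=89: acc |= 89<<14 -> acc=1471381 shift=21
  byte[7]=0x37 cont=0 payload=0x37=55: acc |= 55<<21 -> acc=116814741 shift=28 [end]
Varint 3: bytes[4:8] = 95 E7 D9 37 -> value 116814741 (4 byte(s))
  byte[8]=0x88 cont=1 payload=0x08=8: acc |= 8<<0 -> acc=8 shift=7
  byte[9]=0x35 cont=0 payload=0x35=53: acc |= 53<<7 -> acc=6792 shift=14 [end]
Varint 4: bytes[8:10] = 88 35 -> value 6792 (2 byte(s))

Answer: 79 289756 116814741 6792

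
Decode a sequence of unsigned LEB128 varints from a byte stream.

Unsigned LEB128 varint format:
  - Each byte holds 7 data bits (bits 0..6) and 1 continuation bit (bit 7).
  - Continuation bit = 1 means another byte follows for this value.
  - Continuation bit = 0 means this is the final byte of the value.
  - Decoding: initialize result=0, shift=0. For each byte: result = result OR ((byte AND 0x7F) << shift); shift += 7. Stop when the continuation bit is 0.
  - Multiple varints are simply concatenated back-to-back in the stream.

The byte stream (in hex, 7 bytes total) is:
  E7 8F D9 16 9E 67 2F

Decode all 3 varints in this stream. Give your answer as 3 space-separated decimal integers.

  byte[0]=0xE7 cont=1 payload=0x67=103: acc |= 103<<0 -> acc=103 shift=7
  byte[1]=0x8F cont=1 payload=0x0F=15: acc |= 15<<7 -> acc=2023 shift=14
  byte[2]=0xD9 cont=1 payload=0x59=89: acc |= 89<<14 -> acc=1460199 shift=21
  byte[3]=0x16 cont=0 payload=0x16=22: acc |= 22<<21 -> acc=47597543 shift=28 [end]
Varint 1: bytes[0:4] = E7 8F D9 16 -> value 47597543 (4 byte(s))
  byte[4]=0x9E cont=1 payload=0x1E=30: acc |= 30<<0 -> acc=30 shift=7
  byte[5]=0x67 cont=0 payload=0x67=103: acc |= 103<<7 -> acc=13214 shift=14 [end]
Varint 2: bytes[4:6] = 9E 67 -> value 13214 (2 byte(s))
  byte[6]=0x2F cont=0 payload=0x2F=47: acc |= 47<<0 -> acc=47 shift=7 [end]
Varint 3: bytes[6:7] = 2F -> value 47 (1 byte(s))

Answer: 47597543 13214 47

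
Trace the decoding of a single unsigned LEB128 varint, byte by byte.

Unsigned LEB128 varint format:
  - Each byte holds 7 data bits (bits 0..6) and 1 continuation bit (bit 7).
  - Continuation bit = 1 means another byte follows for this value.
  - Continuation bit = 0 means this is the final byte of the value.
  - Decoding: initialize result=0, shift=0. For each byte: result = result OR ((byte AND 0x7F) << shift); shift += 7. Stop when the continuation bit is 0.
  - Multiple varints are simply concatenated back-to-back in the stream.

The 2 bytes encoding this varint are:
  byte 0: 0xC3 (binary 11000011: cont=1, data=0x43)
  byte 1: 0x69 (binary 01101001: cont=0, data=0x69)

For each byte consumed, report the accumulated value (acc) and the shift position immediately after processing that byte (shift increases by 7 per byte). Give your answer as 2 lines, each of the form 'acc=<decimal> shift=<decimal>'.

Answer: acc=67 shift=7
acc=13507 shift=14

Derivation:
byte 0=0xC3: payload=0x43=67, contrib = 67<<0 = 67; acc -> 67, shift -> 7
byte 1=0x69: payload=0x69=105, contrib = 105<<7 = 13440; acc -> 13507, shift -> 14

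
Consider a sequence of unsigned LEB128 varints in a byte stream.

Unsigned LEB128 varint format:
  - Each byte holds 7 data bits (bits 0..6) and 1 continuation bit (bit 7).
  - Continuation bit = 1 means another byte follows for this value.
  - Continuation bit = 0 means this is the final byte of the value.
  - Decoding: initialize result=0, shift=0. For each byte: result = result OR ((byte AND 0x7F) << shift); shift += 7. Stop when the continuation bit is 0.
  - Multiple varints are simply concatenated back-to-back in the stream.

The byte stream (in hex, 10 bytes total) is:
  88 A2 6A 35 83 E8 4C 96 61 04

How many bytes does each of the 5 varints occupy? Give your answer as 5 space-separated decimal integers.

Answer: 3 1 3 2 1

Derivation:
  byte[0]=0x88 cont=1 payload=0x08=8: acc |= 8<<0 -> acc=8 shift=7
  byte[1]=0xA2 cont=1 payload=0x22=34: acc |= 34<<7 -> acc=4360 shift=14
  byte[2]=0x6A cont=0 payload=0x6A=106: acc |= 106<<14 -> acc=1741064 shift=21 [end]
Varint 1: bytes[0:3] = 88 A2 6A -> value 1741064 (3 byte(s))
  byte[3]=0x35 cont=0 payload=0x35=53: acc |= 53<<0 -> acc=53 shift=7 [end]
Varint 2: bytes[3:4] = 35 -> value 53 (1 byte(s))
  byte[4]=0x83 cont=1 payload=0x03=3: acc |= 3<<0 -> acc=3 shift=7
  byte[5]=0xE8 cont=1 payload=0x68=104: acc |= 104<<7 -> acc=13315 shift=14
  byte[6]=0x4C cont=0 payload=0x4C=76: acc |= 76<<14 -> acc=1258499 shift=21 [end]
Varint 3: bytes[4:7] = 83 E8 4C -> value 1258499 (3 byte(s))
  byte[7]=0x96 cont=1 payload=0x16=22: acc |= 22<<0 -> acc=22 shift=7
  byte[8]=0x61 cont=0 payload=0x61=97: acc |= 97<<7 -> acc=12438 shift=14 [end]
Varint 4: bytes[7:9] = 96 61 -> value 12438 (2 byte(s))
  byte[9]=0x04 cont=0 payload=0x04=4: acc |= 4<<0 -> acc=4 shift=7 [end]
Varint 5: bytes[9:10] = 04 -> value 4 (1 byte(s))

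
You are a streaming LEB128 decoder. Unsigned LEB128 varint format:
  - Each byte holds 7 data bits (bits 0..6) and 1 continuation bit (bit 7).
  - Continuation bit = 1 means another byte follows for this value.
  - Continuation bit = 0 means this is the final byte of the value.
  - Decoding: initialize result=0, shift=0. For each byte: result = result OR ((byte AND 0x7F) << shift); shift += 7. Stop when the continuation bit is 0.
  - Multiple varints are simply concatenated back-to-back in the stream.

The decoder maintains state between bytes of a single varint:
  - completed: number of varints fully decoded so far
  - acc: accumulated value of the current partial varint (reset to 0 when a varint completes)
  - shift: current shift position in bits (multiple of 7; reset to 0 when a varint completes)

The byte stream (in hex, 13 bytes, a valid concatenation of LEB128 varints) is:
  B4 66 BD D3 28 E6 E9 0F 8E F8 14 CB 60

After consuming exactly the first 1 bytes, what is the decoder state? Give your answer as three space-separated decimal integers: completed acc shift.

byte[0]=0xB4 cont=1 payload=0x34: acc |= 52<<0 -> completed=0 acc=52 shift=7

Answer: 0 52 7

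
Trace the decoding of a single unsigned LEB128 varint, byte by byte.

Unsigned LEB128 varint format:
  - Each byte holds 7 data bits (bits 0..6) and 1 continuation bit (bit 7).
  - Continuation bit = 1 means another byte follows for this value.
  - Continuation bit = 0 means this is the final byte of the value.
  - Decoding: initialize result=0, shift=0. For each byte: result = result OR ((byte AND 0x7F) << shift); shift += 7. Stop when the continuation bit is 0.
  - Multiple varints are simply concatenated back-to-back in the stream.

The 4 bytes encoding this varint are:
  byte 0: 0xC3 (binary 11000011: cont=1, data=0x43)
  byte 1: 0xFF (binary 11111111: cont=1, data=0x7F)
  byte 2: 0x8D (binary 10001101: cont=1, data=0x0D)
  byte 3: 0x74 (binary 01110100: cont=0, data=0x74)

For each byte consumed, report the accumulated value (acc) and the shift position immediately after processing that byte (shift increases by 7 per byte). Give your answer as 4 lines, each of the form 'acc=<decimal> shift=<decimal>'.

Answer: acc=67 shift=7
acc=16323 shift=14
acc=229315 shift=21
acc=243498947 shift=28

Derivation:
byte 0=0xC3: payload=0x43=67, contrib = 67<<0 = 67; acc -> 67, shift -> 7
byte 1=0xFF: payload=0x7F=127, contrib = 127<<7 = 16256; acc -> 16323, shift -> 14
byte 2=0x8D: payload=0x0D=13, contrib = 13<<14 = 212992; acc -> 229315, shift -> 21
byte 3=0x74: payload=0x74=116, contrib = 116<<21 = 243269632; acc -> 243498947, shift -> 28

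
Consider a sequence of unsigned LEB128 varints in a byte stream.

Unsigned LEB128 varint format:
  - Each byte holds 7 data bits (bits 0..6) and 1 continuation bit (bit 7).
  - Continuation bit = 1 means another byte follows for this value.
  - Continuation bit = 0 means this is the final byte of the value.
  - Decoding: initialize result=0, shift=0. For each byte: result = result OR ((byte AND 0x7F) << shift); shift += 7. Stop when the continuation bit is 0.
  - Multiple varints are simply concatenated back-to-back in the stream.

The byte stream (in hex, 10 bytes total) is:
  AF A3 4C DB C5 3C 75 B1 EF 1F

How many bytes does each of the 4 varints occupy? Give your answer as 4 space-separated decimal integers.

Answer: 3 3 1 3

Derivation:
  byte[0]=0xAF cont=1 payload=0x2F=47: acc |= 47<<0 -> acc=47 shift=7
  byte[1]=0xA3 cont=1 payload=0x23=35: acc |= 35<<7 -> acc=4527 shift=14
  byte[2]=0x4C cont=0 payload=0x4C=76: acc |= 76<<14 -> acc=1249711 shift=21 [end]
Varint 1: bytes[0:3] = AF A3 4C -> value 1249711 (3 byte(s))
  byte[3]=0xDB cont=1 payload=0x5B=91: acc |= 91<<0 -> acc=91 shift=7
  byte[4]=0xC5 cont=1 payload=0x45=69: acc |= 69<<7 -> acc=8923 shift=14
  byte[5]=0x3C cont=0 payload=0x3C=60: acc |= 60<<14 -> acc=991963 shift=21 [end]
Varint 2: bytes[3:6] = DB C5 3C -> value 991963 (3 byte(s))
  byte[6]=0x75 cont=0 payload=0x75=117: acc |= 117<<0 -> acc=117 shift=7 [end]
Varint 3: bytes[6:7] = 75 -> value 117 (1 byte(s))
  byte[7]=0xB1 cont=1 payload=0x31=49: acc |= 49<<0 -> acc=49 shift=7
  byte[8]=0xEF cont=1 payload=0x6F=111: acc |= 111<<7 -> acc=14257 shift=14
  byte[9]=0x1F cont=0 payload=0x1F=31: acc |= 31<<14 -> acc=522161 shift=21 [end]
Varint 4: bytes[7:10] = B1 EF 1F -> value 522161 (3 byte(s))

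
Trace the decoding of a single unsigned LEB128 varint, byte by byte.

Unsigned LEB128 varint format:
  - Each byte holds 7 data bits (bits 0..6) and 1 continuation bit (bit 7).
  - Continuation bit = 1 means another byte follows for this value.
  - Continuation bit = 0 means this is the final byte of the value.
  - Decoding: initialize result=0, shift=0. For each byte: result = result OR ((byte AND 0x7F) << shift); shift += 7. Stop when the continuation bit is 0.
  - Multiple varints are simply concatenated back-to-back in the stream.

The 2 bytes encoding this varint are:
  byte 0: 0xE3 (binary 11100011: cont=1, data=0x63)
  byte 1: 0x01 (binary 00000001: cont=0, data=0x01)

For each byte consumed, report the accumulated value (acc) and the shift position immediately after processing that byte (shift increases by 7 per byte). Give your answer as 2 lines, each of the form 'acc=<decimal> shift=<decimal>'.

Answer: acc=99 shift=7
acc=227 shift=14

Derivation:
byte 0=0xE3: payload=0x63=99, contrib = 99<<0 = 99; acc -> 99, shift -> 7
byte 1=0x01: payload=0x01=1, contrib = 1<<7 = 128; acc -> 227, shift -> 14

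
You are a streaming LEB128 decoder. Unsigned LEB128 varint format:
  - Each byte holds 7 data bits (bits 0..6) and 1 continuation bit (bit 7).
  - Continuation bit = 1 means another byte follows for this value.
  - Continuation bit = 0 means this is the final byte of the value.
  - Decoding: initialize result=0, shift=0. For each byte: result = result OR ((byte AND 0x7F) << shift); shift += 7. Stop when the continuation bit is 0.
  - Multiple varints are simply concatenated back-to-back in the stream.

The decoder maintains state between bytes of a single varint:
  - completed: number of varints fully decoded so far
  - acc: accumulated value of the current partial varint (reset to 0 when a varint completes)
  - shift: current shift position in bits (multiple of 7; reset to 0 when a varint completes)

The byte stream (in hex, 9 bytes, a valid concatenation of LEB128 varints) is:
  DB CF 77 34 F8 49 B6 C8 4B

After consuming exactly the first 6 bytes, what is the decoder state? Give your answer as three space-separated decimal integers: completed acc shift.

byte[0]=0xDB cont=1 payload=0x5B: acc |= 91<<0 -> completed=0 acc=91 shift=7
byte[1]=0xCF cont=1 payload=0x4F: acc |= 79<<7 -> completed=0 acc=10203 shift=14
byte[2]=0x77 cont=0 payload=0x77: varint #1 complete (value=1959899); reset -> completed=1 acc=0 shift=0
byte[3]=0x34 cont=0 payload=0x34: varint #2 complete (value=52); reset -> completed=2 acc=0 shift=0
byte[4]=0xF8 cont=1 payload=0x78: acc |= 120<<0 -> completed=2 acc=120 shift=7
byte[5]=0x49 cont=0 payload=0x49: varint #3 complete (value=9464); reset -> completed=3 acc=0 shift=0

Answer: 3 0 0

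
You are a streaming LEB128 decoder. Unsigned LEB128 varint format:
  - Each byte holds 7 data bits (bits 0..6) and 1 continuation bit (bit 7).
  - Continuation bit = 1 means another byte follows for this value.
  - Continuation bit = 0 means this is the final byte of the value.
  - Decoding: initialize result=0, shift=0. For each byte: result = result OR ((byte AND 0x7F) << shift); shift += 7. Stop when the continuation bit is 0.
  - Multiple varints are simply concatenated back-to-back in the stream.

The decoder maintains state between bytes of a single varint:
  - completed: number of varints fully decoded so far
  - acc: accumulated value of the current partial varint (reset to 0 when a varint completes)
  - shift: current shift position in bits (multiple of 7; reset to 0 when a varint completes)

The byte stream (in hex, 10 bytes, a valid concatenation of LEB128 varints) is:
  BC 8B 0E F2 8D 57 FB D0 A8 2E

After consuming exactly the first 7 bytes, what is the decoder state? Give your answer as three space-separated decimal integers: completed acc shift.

byte[0]=0xBC cont=1 payload=0x3C: acc |= 60<<0 -> completed=0 acc=60 shift=7
byte[1]=0x8B cont=1 payload=0x0B: acc |= 11<<7 -> completed=0 acc=1468 shift=14
byte[2]=0x0E cont=0 payload=0x0E: varint #1 complete (value=230844); reset -> completed=1 acc=0 shift=0
byte[3]=0xF2 cont=1 payload=0x72: acc |= 114<<0 -> completed=1 acc=114 shift=7
byte[4]=0x8D cont=1 payload=0x0D: acc |= 13<<7 -> completed=1 acc=1778 shift=14
byte[5]=0x57 cont=0 payload=0x57: varint #2 complete (value=1427186); reset -> completed=2 acc=0 shift=0
byte[6]=0xFB cont=1 payload=0x7B: acc |= 123<<0 -> completed=2 acc=123 shift=7

Answer: 2 123 7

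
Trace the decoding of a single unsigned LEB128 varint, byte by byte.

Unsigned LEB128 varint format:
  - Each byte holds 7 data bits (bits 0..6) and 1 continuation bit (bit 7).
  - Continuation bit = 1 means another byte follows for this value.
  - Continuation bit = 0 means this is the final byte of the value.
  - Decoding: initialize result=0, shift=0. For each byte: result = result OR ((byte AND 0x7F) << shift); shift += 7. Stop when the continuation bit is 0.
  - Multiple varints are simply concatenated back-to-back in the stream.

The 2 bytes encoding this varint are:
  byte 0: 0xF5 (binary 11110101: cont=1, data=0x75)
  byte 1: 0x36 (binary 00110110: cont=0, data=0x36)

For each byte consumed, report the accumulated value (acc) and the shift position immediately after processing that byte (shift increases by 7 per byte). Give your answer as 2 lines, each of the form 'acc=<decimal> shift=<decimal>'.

byte 0=0xF5: payload=0x75=117, contrib = 117<<0 = 117; acc -> 117, shift -> 7
byte 1=0x36: payload=0x36=54, contrib = 54<<7 = 6912; acc -> 7029, shift -> 14

Answer: acc=117 shift=7
acc=7029 shift=14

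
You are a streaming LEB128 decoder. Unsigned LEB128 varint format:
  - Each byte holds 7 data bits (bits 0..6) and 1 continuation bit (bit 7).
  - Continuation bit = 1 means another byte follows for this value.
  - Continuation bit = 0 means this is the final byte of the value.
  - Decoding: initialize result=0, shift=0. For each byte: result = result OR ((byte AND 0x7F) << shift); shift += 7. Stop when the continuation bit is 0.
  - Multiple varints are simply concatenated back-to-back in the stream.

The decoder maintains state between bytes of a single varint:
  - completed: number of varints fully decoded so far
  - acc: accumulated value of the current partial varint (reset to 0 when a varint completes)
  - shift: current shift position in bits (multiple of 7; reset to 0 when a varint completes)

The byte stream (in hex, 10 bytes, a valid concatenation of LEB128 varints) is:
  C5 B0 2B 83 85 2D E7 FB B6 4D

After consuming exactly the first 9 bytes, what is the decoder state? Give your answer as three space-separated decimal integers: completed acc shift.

byte[0]=0xC5 cont=1 payload=0x45: acc |= 69<<0 -> completed=0 acc=69 shift=7
byte[1]=0xB0 cont=1 payload=0x30: acc |= 48<<7 -> completed=0 acc=6213 shift=14
byte[2]=0x2B cont=0 payload=0x2B: varint #1 complete (value=710725); reset -> completed=1 acc=0 shift=0
byte[3]=0x83 cont=1 payload=0x03: acc |= 3<<0 -> completed=1 acc=3 shift=7
byte[4]=0x85 cont=1 payload=0x05: acc |= 5<<7 -> completed=1 acc=643 shift=14
byte[5]=0x2D cont=0 payload=0x2D: varint #2 complete (value=737923); reset -> completed=2 acc=0 shift=0
byte[6]=0xE7 cont=1 payload=0x67: acc |= 103<<0 -> completed=2 acc=103 shift=7
byte[7]=0xFB cont=1 payload=0x7B: acc |= 123<<7 -> completed=2 acc=15847 shift=14
byte[8]=0xB6 cont=1 payload=0x36: acc |= 54<<14 -> completed=2 acc=900583 shift=21

Answer: 2 900583 21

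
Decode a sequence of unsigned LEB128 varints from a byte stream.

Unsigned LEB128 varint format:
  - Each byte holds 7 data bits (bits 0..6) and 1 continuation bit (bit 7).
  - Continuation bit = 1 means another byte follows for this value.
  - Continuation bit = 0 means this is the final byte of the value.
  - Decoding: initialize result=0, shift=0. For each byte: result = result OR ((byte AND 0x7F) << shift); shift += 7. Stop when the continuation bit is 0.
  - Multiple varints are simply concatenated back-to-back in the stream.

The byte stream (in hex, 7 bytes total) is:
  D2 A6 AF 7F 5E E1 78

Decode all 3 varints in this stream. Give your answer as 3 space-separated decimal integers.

  byte[0]=0xD2 cont=1 payload=0x52=82: acc |= 82<<0 -> acc=82 shift=7
  byte[1]=0xA6 cont=1 payload=0x26=38: acc |= 38<<7 -> acc=4946 shift=14
  byte[2]=0xAF cont=1 payload=0x2F=47: acc |= 47<<14 -> acc=774994 shift=21
  byte[3]=0x7F cont=0 payload=0x7F=127: acc |= 127<<21 -> acc=267113298 shift=28 [end]
Varint 1: bytes[0:4] = D2 A6 AF 7F -> value 267113298 (4 byte(s))
  byte[4]=0x5E cont=0 payload=0x5E=94: acc |= 94<<0 -> acc=94 shift=7 [end]
Varint 2: bytes[4:5] = 5E -> value 94 (1 byte(s))
  byte[5]=0xE1 cont=1 payload=0x61=97: acc |= 97<<0 -> acc=97 shift=7
  byte[6]=0x78 cont=0 payload=0x78=120: acc |= 120<<7 -> acc=15457 shift=14 [end]
Varint 3: bytes[5:7] = E1 78 -> value 15457 (2 byte(s))

Answer: 267113298 94 15457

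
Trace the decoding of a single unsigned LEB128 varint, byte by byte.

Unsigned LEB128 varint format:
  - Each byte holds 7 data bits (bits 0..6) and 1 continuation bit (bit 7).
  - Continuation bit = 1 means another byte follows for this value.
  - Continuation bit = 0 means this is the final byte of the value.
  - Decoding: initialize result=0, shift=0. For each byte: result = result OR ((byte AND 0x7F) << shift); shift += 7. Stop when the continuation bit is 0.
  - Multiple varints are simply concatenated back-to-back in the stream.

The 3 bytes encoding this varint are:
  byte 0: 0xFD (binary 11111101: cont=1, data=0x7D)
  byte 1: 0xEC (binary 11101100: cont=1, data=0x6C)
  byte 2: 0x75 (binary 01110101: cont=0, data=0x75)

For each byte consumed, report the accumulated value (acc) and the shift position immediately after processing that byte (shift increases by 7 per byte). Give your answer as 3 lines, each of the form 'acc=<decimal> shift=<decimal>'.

byte 0=0xFD: payload=0x7D=125, contrib = 125<<0 = 125; acc -> 125, shift -> 7
byte 1=0xEC: payload=0x6C=108, contrib = 108<<7 = 13824; acc -> 13949, shift -> 14
byte 2=0x75: payload=0x75=117, contrib = 117<<14 = 1916928; acc -> 1930877, shift -> 21

Answer: acc=125 shift=7
acc=13949 shift=14
acc=1930877 shift=21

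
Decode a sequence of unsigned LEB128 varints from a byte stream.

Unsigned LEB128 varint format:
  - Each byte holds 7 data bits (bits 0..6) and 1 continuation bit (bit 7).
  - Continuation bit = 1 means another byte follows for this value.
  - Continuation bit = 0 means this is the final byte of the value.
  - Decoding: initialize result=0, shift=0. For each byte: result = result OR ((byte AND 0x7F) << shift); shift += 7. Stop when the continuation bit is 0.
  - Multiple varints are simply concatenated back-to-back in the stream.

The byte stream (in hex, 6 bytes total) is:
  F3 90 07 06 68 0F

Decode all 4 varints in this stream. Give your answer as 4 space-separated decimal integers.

  byte[0]=0xF3 cont=1 payload=0x73=115: acc |= 115<<0 -> acc=115 shift=7
  byte[1]=0x90 cont=1 payload=0x10=16: acc |= 16<<7 -> acc=2163 shift=14
  byte[2]=0x07 cont=0 payload=0x07=7: acc |= 7<<14 -> acc=116851 shift=21 [end]
Varint 1: bytes[0:3] = F3 90 07 -> value 116851 (3 byte(s))
  byte[3]=0x06 cont=0 payload=0x06=6: acc |= 6<<0 -> acc=6 shift=7 [end]
Varint 2: bytes[3:4] = 06 -> value 6 (1 byte(s))
  byte[4]=0x68 cont=0 payload=0x68=104: acc |= 104<<0 -> acc=104 shift=7 [end]
Varint 3: bytes[4:5] = 68 -> value 104 (1 byte(s))
  byte[5]=0x0F cont=0 payload=0x0F=15: acc |= 15<<0 -> acc=15 shift=7 [end]
Varint 4: bytes[5:6] = 0F -> value 15 (1 byte(s))

Answer: 116851 6 104 15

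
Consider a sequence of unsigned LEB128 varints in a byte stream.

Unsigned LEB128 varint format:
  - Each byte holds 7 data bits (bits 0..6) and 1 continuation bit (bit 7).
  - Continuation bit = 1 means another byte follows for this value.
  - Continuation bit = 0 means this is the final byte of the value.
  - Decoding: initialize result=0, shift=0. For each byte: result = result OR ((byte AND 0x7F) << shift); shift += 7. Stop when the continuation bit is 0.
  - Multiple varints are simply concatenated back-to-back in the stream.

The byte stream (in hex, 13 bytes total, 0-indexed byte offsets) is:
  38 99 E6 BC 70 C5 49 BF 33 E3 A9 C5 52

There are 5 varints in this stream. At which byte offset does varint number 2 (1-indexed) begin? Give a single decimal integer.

Answer: 1

Derivation:
  byte[0]=0x38 cont=0 payload=0x38=56: acc |= 56<<0 -> acc=56 shift=7 [end]
Varint 1: bytes[0:1] = 38 -> value 56 (1 byte(s))
  byte[1]=0x99 cont=1 payload=0x19=25: acc |= 25<<0 -> acc=25 shift=7
  byte[2]=0xE6 cont=1 payload=0x66=102: acc |= 102<<7 -> acc=13081 shift=14
  byte[3]=0xBC cont=1 payload=0x3C=60: acc |= 60<<14 -> acc=996121 shift=21
  byte[4]=0x70 cont=0 payload=0x70=112: acc |= 112<<21 -> acc=235877145 shift=28 [end]
Varint 2: bytes[1:5] = 99 E6 BC 70 -> value 235877145 (4 byte(s))
  byte[5]=0xC5 cont=1 payload=0x45=69: acc |= 69<<0 -> acc=69 shift=7
  byte[6]=0x49 cont=0 payload=0x49=73: acc |= 73<<7 -> acc=9413 shift=14 [end]
Varint 3: bytes[5:7] = C5 49 -> value 9413 (2 byte(s))
  byte[7]=0xBF cont=1 payload=0x3F=63: acc |= 63<<0 -> acc=63 shift=7
  byte[8]=0x33 cont=0 payload=0x33=51: acc |= 51<<7 -> acc=6591 shift=14 [end]
Varint 4: bytes[7:9] = BF 33 -> value 6591 (2 byte(s))
  byte[9]=0xE3 cont=1 payload=0x63=99: acc |= 99<<0 -> acc=99 shift=7
  byte[10]=0xA9 cont=1 payload=0x29=41: acc |= 41<<7 -> acc=5347 shift=14
  byte[11]=0xC5 cont=1 payload=0x45=69: acc |= 69<<14 -> acc=1135843 shift=21
  byte[12]=0x52 cont=0 payload=0x52=82: acc |= 82<<21 -> acc=173102307 shift=28 [end]
Varint 5: bytes[9:13] = E3 A9 C5 52 -> value 173102307 (4 byte(s))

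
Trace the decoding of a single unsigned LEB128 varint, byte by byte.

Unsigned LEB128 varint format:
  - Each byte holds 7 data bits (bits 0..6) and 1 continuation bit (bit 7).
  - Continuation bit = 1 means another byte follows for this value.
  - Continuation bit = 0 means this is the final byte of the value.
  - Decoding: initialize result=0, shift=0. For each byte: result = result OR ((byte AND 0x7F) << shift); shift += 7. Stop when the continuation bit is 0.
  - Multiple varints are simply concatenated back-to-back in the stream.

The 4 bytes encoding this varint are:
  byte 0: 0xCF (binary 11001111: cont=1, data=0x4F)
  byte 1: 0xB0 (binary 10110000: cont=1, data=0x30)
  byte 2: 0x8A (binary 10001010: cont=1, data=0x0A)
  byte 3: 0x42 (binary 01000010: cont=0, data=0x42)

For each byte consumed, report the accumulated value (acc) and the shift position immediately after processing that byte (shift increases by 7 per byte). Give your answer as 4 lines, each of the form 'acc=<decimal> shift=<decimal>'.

byte 0=0xCF: payload=0x4F=79, contrib = 79<<0 = 79; acc -> 79, shift -> 7
byte 1=0xB0: payload=0x30=48, contrib = 48<<7 = 6144; acc -> 6223, shift -> 14
byte 2=0x8A: payload=0x0A=10, contrib = 10<<14 = 163840; acc -> 170063, shift -> 21
byte 3=0x42: payload=0x42=66, contrib = 66<<21 = 138412032; acc -> 138582095, shift -> 28

Answer: acc=79 shift=7
acc=6223 shift=14
acc=170063 shift=21
acc=138582095 shift=28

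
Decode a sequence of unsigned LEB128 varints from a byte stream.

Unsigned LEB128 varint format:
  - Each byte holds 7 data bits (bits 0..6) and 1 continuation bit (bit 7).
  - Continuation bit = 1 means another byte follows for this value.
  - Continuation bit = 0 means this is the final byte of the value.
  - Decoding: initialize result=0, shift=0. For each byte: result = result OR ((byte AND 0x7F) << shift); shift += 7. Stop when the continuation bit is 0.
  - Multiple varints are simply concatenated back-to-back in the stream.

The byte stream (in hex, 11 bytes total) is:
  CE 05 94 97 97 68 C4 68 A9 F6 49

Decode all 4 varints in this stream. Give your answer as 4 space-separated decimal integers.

Answer: 718 218483604 13380 1211177

Derivation:
  byte[0]=0xCE cont=1 payload=0x4E=78: acc |= 78<<0 -> acc=78 shift=7
  byte[1]=0x05 cont=0 payload=0x05=5: acc |= 5<<7 -> acc=718 shift=14 [end]
Varint 1: bytes[0:2] = CE 05 -> value 718 (2 byte(s))
  byte[2]=0x94 cont=1 payload=0x14=20: acc |= 20<<0 -> acc=20 shift=7
  byte[3]=0x97 cont=1 payload=0x17=23: acc |= 23<<7 -> acc=2964 shift=14
  byte[4]=0x97 cont=1 payload=0x17=23: acc |= 23<<14 -> acc=379796 shift=21
  byte[5]=0x68 cont=0 payload=0x68=104: acc |= 104<<21 -> acc=218483604 shift=28 [end]
Varint 2: bytes[2:6] = 94 97 97 68 -> value 218483604 (4 byte(s))
  byte[6]=0xC4 cont=1 payload=0x44=68: acc |= 68<<0 -> acc=68 shift=7
  byte[7]=0x68 cont=0 payload=0x68=104: acc |= 104<<7 -> acc=13380 shift=14 [end]
Varint 3: bytes[6:8] = C4 68 -> value 13380 (2 byte(s))
  byte[8]=0xA9 cont=1 payload=0x29=41: acc |= 41<<0 -> acc=41 shift=7
  byte[9]=0xF6 cont=1 payload=0x76=118: acc |= 118<<7 -> acc=15145 shift=14
  byte[10]=0x49 cont=0 payload=0x49=73: acc |= 73<<14 -> acc=1211177 shift=21 [end]
Varint 4: bytes[8:11] = A9 F6 49 -> value 1211177 (3 byte(s))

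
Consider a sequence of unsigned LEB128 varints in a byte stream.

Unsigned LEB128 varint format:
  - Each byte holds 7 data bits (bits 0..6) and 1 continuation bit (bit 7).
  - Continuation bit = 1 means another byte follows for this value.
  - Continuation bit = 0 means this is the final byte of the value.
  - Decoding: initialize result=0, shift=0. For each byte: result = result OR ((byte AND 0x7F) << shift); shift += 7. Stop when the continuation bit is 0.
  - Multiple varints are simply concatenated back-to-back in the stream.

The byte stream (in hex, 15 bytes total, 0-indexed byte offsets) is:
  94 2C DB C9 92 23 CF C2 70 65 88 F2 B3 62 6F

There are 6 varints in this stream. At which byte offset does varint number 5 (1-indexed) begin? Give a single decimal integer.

  byte[0]=0x94 cont=1 payload=0x14=20: acc |= 20<<0 -> acc=20 shift=7
  byte[1]=0x2C cont=0 payload=0x2C=44: acc |= 44<<7 -> acc=5652 shift=14 [end]
Varint 1: bytes[0:2] = 94 2C -> value 5652 (2 byte(s))
  byte[2]=0xDB cont=1 payload=0x5B=91: acc |= 91<<0 -> acc=91 shift=7
  byte[3]=0xC9 cont=1 payload=0x49=73: acc |= 73<<7 -> acc=9435 shift=14
  byte[4]=0x92 cont=1 payload=0x12=18: acc |= 18<<14 -> acc=304347 shift=21
  byte[5]=0x23 cont=0 payload=0x23=35: acc |= 35<<21 -> acc=73704667 shift=28 [end]
Varint 2: bytes[2:6] = DB C9 92 23 -> value 73704667 (4 byte(s))
  byte[6]=0xCF cont=1 payload=0x4F=79: acc |= 79<<0 -> acc=79 shift=7
  byte[7]=0xC2 cont=1 payload=0x42=66: acc |= 66<<7 -> acc=8527 shift=14
  byte[8]=0x70 cont=0 payload=0x70=112: acc |= 112<<14 -> acc=1843535 shift=21 [end]
Varint 3: bytes[6:9] = CF C2 70 -> value 1843535 (3 byte(s))
  byte[9]=0x65 cont=0 payload=0x65=101: acc |= 101<<0 -> acc=101 shift=7 [end]
Varint 4: bytes[9:10] = 65 -> value 101 (1 byte(s))
  byte[10]=0x88 cont=1 payload=0x08=8: acc |= 8<<0 -> acc=8 shift=7
  byte[11]=0xF2 cont=1 payload=0x72=114: acc |= 114<<7 -> acc=14600 shift=14
  byte[12]=0xB3 cont=1 payload=0x33=51: acc |= 51<<14 -> acc=850184 shift=21
  byte[13]=0x62 cont=0 payload=0x62=98: acc |= 98<<21 -> acc=206371080 shift=28 [end]
Varint 5: bytes[10:14] = 88 F2 B3 62 -> value 206371080 (4 byte(s))
  byte[14]=0x6F cont=0 payload=0x6F=111: acc |= 111<<0 -> acc=111 shift=7 [end]
Varint 6: bytes[14:15] = 6F -> value 111 (1 byte(s))

Answer: 10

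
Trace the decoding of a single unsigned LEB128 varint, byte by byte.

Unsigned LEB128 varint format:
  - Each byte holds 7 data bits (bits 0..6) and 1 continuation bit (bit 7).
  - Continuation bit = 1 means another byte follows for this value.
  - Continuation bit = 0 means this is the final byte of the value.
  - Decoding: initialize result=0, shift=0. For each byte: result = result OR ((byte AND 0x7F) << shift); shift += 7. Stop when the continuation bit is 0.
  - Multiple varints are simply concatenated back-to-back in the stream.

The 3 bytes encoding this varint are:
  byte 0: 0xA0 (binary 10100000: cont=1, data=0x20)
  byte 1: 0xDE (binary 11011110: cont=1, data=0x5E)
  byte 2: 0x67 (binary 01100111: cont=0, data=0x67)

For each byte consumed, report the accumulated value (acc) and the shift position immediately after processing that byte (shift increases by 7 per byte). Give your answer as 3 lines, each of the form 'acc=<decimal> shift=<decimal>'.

Answer: acc=32 shift=7
acc=12064 shift=14
acc=1699616 shift=21

Derivation:
byte 0=0xA0: payload=0x20=32, contrib = 32<<0 = 32; acc -> 32, shift -> 7
byte 1=0xDE: payload=0x5E=94, contrib = 94<<7 = 12032; acc -> 12064, shift -> 14
byte 2=0x67: payload=0x67=103, contrib = 103<<14 = 1687552; acc -> 1699616, shift -> 21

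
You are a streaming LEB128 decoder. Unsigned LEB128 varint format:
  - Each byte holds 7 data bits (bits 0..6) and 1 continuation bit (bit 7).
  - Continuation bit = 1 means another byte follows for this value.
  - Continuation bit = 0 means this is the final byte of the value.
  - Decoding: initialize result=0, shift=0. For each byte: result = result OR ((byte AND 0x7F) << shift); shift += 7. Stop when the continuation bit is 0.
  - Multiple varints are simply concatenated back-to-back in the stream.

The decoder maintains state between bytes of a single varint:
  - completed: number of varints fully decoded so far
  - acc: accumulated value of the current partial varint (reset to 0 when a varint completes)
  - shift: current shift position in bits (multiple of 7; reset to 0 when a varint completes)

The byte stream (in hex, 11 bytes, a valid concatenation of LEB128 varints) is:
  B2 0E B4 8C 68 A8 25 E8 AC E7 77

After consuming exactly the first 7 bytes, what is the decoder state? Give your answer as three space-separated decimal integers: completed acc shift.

Answer: 3 0 0

Derivation:
byte[0]=0xB2 cont=1 payload=0x32: acc |= 50<<0 -> completed=0 acc=50 shift=7
byte[1]=0x0E cont=0 payload=0x0E: varint #1 complete (value=1842); reset -> completed=1 acc=0 shift=0
byte[2]=0xB4 cont=1 payload=0x34: acc |= 52<<0 -> completed=1 acc=52 shift=7
byte[3]=0x8C cont=1 payload=0x0C: acc |= 12<<7 -> completed=1 acc=1588 shift=14
byte[4]=0x68 cont=0 payload=0x68: varint #2 complete (value=1705524); reset -> completed=2 acc=0 shift=0
byte[5]=0xA8 cont=1 payload=0x28: acc |= 40<<0 -> completed=2 acc=40 shift=7
byte[6]=0x25 cont=0 payload=0x25: varint #3 complete (value=4776); reset -> completed=3 acc=0 shift=0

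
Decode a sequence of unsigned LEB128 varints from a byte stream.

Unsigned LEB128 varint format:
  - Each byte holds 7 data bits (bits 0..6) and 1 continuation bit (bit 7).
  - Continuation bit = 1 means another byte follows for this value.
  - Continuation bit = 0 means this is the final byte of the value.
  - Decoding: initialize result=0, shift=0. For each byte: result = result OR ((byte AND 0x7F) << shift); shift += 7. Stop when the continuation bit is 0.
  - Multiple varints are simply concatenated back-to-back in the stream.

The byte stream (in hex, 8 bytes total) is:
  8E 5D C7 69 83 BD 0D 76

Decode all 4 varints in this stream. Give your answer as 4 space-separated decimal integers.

Answer: 11918 13511 220803 118

Derivation:
  byte[0]=0x8E cont=1 payload=0x0E=14: acc |= 14<<0 -> acc=14 shift=7
  byte[1]=0x5D cont=0 payload=0x5D=93: acc |= 93<<7 -> acc=11918 shift=14 [end]
Varint 1: bytes[0:2] = 8E 5D -> value 11918 (2 byte(s))
  byte[2]=0xC7 cont=1 payload=0x47=71: acc |= 71<<0 -> acc=71 shift=7
  byte[3]=0x69 cont=0 payload=0x69=105: acc |= 105<<7 -> acc=13511 shift=14 [end]
Varint 2: bytes[2:4] = C7 69 -> value 13511 (2 byte(s))
  byte[4]=0x83 cont=1 payload=0x03=3: acc |= 3<<0 -> acc=3 shift=7
  byte[5]=0xBD cont=1 payload=0x3D=61: acc |= 61<<7 -> acc=7811 shift=14
  byte[6]=0x0D cont=0 payload=0x0D=13: acc |= 13<<14 -> acc=220803 shift=21 [end]
Varint 3: bytes[4:7] = 83 BD 0D -> value 220803 (3 byte(s))
  byte[7]=0x76 cont=0 payload=0x76=118: acc |= 118<<0 -> acc=118 shift=7 [end]
Varint 4: bytes[7:8] = 76 -> value 118 (1 byte(s))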